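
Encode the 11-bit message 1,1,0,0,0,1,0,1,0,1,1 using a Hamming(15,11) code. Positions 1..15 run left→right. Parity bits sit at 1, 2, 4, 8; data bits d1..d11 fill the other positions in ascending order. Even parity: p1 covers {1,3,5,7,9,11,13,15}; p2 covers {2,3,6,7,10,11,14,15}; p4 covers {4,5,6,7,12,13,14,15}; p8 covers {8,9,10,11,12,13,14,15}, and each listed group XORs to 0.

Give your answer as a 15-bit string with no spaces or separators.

101010000101011

Place data at non-parity positions: p1 p2 1 p4 1 0 0 p8 0 1 0 1 0 1 1
p1 (pos 1,3,5,7,9,11,13,15): XOR of data positions = 1⊕1⊕0⊕0⊕0⊕0⊕1 = 1
p2 (pos 2,3,6,7,10,11,14,15): XOR of data positions = 1⊕0⊕0⊕1⊕0⊕1⊕1 = 0
p4 (pos 4,5,6,7,12,13,14,15): XOR of data positions = 1⊕0⊕0⊕1⊕0⊕1⊕1 = 0
p8 (pos 8,9,10,11,12,13,14,15): XOR of data positions = 0⊕1⊕0⊕1⊕0⊕1⊕1 = 0
Codeword: 101010000101011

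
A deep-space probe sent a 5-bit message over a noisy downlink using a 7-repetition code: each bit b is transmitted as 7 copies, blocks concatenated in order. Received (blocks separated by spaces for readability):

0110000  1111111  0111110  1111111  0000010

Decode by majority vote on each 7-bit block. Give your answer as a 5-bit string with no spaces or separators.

Block 1 (0110000): 2 ones → 0
Block 2 (1111111): 7 ones → 1
Block 3 (0111110): 5 ones → 1
Block 4 (1111111): 7 ones → 1
Block 5 (0000010): 1 one → 0

01110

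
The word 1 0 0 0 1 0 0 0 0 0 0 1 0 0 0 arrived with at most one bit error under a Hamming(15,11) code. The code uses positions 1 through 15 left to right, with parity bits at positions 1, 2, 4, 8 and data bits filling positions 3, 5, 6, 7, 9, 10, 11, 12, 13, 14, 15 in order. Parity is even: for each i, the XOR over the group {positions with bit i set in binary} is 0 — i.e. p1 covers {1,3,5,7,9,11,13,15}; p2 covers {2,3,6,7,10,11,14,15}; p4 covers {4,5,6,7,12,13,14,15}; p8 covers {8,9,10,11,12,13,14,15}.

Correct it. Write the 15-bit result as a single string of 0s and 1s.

100010010001000

s1 (pos 1,3,5,7,9,11,13,15): 1⊕0⊕1⊕0⊕0⊕0⊕0⊕0 = 0
s2 (pos 2,3,6,7,10,11,14,15): 0⊕0⊕0⊕0⊕0⊕0⊕0⊕0 = 0
s4 (pos 4,5,6,7,12,13,14,15): 0⊕1⊕0⊕0⊕1⊕0⊕0⊕0 = 0
s8 (pos 8,9,10,11,12,13,14,15): 0⊕0⊕0⊕0⊕1⊕0⊕0⊕0 = 1
Syndrome s8…s1 = 1000 → error at position 8.
Flip position 8: 100010000001000 → 100010010001000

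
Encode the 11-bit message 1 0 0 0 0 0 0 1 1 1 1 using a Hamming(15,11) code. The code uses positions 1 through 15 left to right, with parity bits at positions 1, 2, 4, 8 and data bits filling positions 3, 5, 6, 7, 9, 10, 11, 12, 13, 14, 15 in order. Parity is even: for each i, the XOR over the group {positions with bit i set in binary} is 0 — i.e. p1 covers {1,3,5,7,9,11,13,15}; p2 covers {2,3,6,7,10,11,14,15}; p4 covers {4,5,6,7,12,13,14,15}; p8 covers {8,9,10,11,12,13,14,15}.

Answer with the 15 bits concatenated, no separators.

Place data at non-parity positions: p1 p2 1 p4 0 0 0 p8 0 0 0 1 1 1 1
p1 (pos 1,3,5,7,9,11,13,15): XOR of data positions = 1⊕0⊕0⊕0⊕0⊕1⊕1 = 1
p2 (pos 2,3,6,7,10,11,14,15): XOR of data positions = 1⊕0⊕0⊕0⊕0⊕1⊕1 = 1
p4 (pos 4,5,6,7,12,13,14,15): XOR of data positions = 0⊕0⊕0⊕1⊕1⊕1⊕1 = 0
p8 (pos 8,9,10,11,12,13,14,15): XOR of data positions = 0⊕0⊕0⊕1⊕1⊕1⊕1 = 0
Codeword: 111000000001111

111000000001111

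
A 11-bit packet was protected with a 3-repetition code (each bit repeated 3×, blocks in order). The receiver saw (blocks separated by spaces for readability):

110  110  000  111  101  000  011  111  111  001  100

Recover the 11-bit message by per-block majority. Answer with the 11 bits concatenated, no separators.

Block 1 (110): 2 ones → 1
Block 2 (110): 2 ones → 1
Block 3 (000): 0 ones → 0
Block 4 (111): 3 ones → 1
Block 5 (101): 2 ones → 1
Block 6 (000): 0 ones → 0
Block 7 (011): 2 ones → 1
Block 8 (111): 3 ones → 1
Block 9 (111): 3 ones → 1
Block 10 (001): 1 one → 0
Block 11 (100): 1 one → 0

11011011100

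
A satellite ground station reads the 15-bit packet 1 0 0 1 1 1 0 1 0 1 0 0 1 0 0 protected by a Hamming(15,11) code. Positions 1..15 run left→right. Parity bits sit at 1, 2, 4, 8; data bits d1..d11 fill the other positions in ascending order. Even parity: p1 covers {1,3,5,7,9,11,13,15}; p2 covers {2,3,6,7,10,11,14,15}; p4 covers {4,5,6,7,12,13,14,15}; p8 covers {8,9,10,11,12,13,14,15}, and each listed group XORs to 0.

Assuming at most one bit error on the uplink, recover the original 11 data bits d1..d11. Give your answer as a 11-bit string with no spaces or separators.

01101100100

s1 (pos 1,3,5,7,9,11,13,15): 1⊕0⊕1⊕0⊕0⊕0⊕1⊕0 = 1
s2 (pos 2,3,6,7,10,11,14,15): 0⊕0⊕1⊕0⊕1⊕0⊕0⊕0 = 0
s4 (pos 4,5,6,7,12,13,14,15): 1⊕1⊕1⊕0⊕0⊕1⊕0⊕0 = 0
s8 (pos 8,9,10,11,12,13,14,15): 1⊕0⊕1⊕0⊕0⊕1⊕0⊕0 = 1
Syndrome s8…s1 = 1001 → error at position 9.
Flip position 9: 100111010100100 → 100111011100100
Read data bits from positions 3,5,6,7,9,10,11,12,13,14,15: 01101100100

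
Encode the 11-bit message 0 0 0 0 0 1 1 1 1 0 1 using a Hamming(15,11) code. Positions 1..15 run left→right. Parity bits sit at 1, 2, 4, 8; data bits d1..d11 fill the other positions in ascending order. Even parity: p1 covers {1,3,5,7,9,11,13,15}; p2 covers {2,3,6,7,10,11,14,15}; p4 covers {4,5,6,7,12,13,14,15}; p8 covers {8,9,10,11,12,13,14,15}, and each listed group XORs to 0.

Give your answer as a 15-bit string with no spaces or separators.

110100010111101

Place data at non-parity positions: p1 p2 0 p4 0 0 0 p8 0 1 1 1 1 0 1
p1 (pos 1,3,5,7,9,11,13,15): XOR of data positions = 0⊕0⊕0⊕0⊕1⊕1⊕1 = 1
p2 (pos 2,3,6,7,10,11,14,15): XOR of data positions = 0⊕0⊕0⊕1⊕1⊕0⊕1 = 1
p4 (pos 4,5,6,7,12,13,14,15): XOR of data positions = 0⊕0⊕0⊕1⊕1⊕0⊕1 = 1
p8 (pos 8,9,10,11,12,13,14,15): XOR of data positions = 0⊕1⊕1⊕1⊕1⊕0⊕1 = 1
Codeword: 110100010111101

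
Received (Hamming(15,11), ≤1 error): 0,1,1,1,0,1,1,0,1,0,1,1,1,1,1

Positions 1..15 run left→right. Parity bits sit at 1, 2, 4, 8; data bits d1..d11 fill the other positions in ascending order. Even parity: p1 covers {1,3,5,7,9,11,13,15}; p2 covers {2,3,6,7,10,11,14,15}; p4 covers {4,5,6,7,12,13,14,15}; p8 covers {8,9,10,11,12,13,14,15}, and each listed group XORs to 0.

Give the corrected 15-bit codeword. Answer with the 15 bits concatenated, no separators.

s1 (pos 1,3,5,7,9,11,13,15): 0⊕1⊕0⊕1⊕1⊕1⊕1⊕1 = 0
s2 (pos 2,3,6,7,10,11,14,15): 1⊕1⊕1⊕1⊕0⊕1⊕1⊕1 = 1
s4 (pos 4,5,6,7,12,13,14,15): 1⊕0⊕1⊕1⊕1⊕1⊕1⊕1 = 1
s8 (pos 8,9,10,11,12,13,14,15): 0⊕1⊕0⊕1⊕1⊕1⊕1⊕1 = 0
Syndrome s8…s1 = 0110 → error at position 6.
Flip position 6: 011101101011111 → 011100101011111

011100101011111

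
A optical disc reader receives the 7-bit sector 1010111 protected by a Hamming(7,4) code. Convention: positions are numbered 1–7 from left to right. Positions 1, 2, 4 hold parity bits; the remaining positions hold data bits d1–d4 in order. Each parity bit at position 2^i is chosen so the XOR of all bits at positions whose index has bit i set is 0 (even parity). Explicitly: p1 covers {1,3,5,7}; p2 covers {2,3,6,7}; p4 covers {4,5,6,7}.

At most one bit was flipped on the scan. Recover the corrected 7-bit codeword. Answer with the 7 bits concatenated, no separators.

s1 (pos 1,3,5,7): 1⊕1⊕1⊕1 = 0
s2 (pos 2,3,6,7): 0⊕1⊕1⊕1 = 1
s4 (pos 4,5,6,7): 0⊕1⊕1⊕1 = 1
Syndrome s4…s1 = 110 → error at position 6.
Flip position 6: 1010111 → 1010101

1010101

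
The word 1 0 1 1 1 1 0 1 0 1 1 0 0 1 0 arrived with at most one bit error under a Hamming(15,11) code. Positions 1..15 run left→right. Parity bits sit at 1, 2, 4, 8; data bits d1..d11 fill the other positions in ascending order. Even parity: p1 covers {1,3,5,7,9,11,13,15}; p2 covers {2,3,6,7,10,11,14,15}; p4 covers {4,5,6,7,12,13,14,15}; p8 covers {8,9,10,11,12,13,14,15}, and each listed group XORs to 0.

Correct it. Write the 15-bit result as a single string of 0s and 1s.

s1 (pos 1,3,5,7,9,11,13,15): 1⊕1⊕1⊕0⊕0⊕1⊕0⊕0 = 0
s2 (pos 2,3,6,7,10,11,14,15): 0⊕1⊕1⊕0⊕1⊕1⊕1⊕0 = 1
s4 (pos 4,5,6,7,12,13,14,15): 1⊕1⊕1⊕0⊕0⊕0⊕1⊕0 = 0
s8 (pos 8,9,10,11,12,13,14,15): 1⊕0⊕1⊕1⊕0⊕0⊕1⊕0 = 0
Syndrome s8…s1 = 0010 → error at position 2.
Flip position 2: 101111010110010 → 111111010110010

111111010110010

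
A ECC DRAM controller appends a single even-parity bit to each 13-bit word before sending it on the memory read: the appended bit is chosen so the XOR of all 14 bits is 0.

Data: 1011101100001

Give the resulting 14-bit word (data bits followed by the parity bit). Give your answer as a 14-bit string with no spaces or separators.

XOR of the 13 data bits: 1⊕0⊕1⊕1⊕1⊕0⊕1⊕1⊕0⊕0⊕0⊕0⊕1 = 1
Parity bit = 1 (so all 14 bits XOR to 0).

10111011000011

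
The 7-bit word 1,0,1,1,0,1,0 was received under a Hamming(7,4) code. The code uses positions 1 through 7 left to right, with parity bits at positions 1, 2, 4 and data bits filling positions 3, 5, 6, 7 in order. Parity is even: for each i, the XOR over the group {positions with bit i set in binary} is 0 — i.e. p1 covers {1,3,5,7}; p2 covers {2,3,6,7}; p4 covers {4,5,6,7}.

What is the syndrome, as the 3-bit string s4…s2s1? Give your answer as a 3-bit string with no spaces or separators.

000

s1 (pos 1,3,5,7): 1⊕1⊕0⊕0 = 0
s2 (pos 2,3,6,7): 0⊕1⊕1⊕0 = 0
s4 (pos 4,5,6,7): 1⊕0⊕1⊕0 = 0
Syndrome s4…s1 = 000 → no error.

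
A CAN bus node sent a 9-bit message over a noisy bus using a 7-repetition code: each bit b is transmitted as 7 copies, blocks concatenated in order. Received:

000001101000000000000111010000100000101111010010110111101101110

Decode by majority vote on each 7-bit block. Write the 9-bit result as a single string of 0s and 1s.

Block 1 (0000011): 2 ones → 0
Block 2 (0100000): 1 one → 0
Block 3 (0000000): 0 ones → 0
Block 4 (1110100): 4 ones → 1
Block 5 (0010000): 1 one → 0
Block 6 (0101111): 5 ones → 1
Block 7 (0100101): 3 ones → 0
Block 8 (1011110): 5 ones → 1
Block 9 (1101110): 5 ones → 1

000101011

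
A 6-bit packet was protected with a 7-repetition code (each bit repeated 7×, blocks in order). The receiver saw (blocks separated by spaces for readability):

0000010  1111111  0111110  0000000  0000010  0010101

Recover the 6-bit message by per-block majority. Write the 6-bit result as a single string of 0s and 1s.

011000

Block 1 (0000010): 1 one → 0
Block 2 (1111111): 7 ones → 1
Block 3 (0111110): 5 ones → 1
Block 4 (0000000): 0 ones → 0
Block 5 (0000010): 1 one → 0
Block 6 (0010101): 3 ones → 0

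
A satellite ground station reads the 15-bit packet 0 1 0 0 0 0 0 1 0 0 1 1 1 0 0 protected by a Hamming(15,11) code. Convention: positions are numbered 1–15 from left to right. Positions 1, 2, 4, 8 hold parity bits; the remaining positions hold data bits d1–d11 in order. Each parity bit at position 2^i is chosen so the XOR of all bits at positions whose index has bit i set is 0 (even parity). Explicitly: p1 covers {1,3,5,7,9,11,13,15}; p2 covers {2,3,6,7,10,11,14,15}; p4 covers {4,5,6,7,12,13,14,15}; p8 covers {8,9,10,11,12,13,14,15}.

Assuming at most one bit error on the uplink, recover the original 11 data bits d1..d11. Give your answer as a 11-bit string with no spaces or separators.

00000011100

s1 (pos 1,3,5,7,9,11,13,15): 0⊕0⊕0⊕0⊕0⊕1⊕1⊕0 = 0
s2 (pos 2,3,6,7,10,11,14,15): 1⊕0⊕0⊕0⊕0⊕1⊕0⊕0 = 0
s4 (pos 4,5,6,7,12,13,14,15): 0⊕0⊕0⊕0⊕1⊕1⊕0⊕0 = 0
s8 (pos 8,9,10,11,12,13,14,15): 1⊕0⊕0⊕1⊕1⊕1⊕0⊕0 = 0
Syndrome s8…s1 = 0000 → no error.
Read data bits from positions 3,5,6,7,9,10,11,12,13,14,15: 00000011100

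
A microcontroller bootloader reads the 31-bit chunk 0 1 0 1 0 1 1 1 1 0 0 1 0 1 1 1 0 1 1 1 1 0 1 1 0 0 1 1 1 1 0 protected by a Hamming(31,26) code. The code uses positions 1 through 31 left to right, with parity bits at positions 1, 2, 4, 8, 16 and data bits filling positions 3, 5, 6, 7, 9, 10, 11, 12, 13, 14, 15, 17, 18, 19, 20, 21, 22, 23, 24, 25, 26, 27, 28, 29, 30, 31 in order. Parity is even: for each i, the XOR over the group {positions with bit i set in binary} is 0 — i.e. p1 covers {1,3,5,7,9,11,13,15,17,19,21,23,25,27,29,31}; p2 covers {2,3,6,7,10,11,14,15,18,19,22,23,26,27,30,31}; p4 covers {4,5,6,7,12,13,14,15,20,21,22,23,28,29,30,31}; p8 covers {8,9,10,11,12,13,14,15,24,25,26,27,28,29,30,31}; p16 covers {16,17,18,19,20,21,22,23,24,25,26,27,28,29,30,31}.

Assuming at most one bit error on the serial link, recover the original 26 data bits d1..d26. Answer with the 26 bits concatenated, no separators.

00111001011011110110011110

s1 (pos 1,3,5,7,9,11,13,15,17,19,21,23,25,27,29,31): 0⊕0⊕0⊕1⊕1⊕0⊕0⊕1⊕0⊕1⊕1⊕1⊕0⊕1⊕1⊕0 = 0
s2 (pos 2,3,6,7,10,11,14,15,18,19,22,23,26,27,30,31): 1⊕0⊕1⊕1⊕0⊕0⊕1⊕1⊕1⊕1⊕0⊕1⊕0⊕1⊕1⊕0 = 0
s4 (pos 4,5,6,7,12,13,14,15,20,21,22,23,28,29,30,31): 1⊕0⊕1⊕1⊕1⊕0⊕1⊕1⊕1⊕1⊕0⊕1⊕1⊕1⊕1⊕0 = 0
s8 (pos 8,9,10,11,12,13,14,15,24,25,26,27,28,29,30,31): 1⊕1⊕0⊕0⊕1⊕0⊕1⊕1⊕1⊕0⊕0⊕1⊕1⊕1⊕1⊕0 = 0
s16 (pos 16,17,18,19,20,21,22,23,24,25,26,27,28,29,30,31): 1⊕0⊕1⊕1⊕1⊕1⊕0⊕1⊕1⊕0⊕0⊕1⊕1⊕1⊕1⊕0 = 1
Syndrome s16…s1 = 10000 → error at position 16.
Flip position 16: 0101011110010111011110110011110 → 0101011110010110011110110011110
Read data bits from positions 3,5,6,7,9,10,11,12,13,14,15,17,18,19,20,21,22,23,24,25,26,27,28,29,30,31: 00111001011011110110011110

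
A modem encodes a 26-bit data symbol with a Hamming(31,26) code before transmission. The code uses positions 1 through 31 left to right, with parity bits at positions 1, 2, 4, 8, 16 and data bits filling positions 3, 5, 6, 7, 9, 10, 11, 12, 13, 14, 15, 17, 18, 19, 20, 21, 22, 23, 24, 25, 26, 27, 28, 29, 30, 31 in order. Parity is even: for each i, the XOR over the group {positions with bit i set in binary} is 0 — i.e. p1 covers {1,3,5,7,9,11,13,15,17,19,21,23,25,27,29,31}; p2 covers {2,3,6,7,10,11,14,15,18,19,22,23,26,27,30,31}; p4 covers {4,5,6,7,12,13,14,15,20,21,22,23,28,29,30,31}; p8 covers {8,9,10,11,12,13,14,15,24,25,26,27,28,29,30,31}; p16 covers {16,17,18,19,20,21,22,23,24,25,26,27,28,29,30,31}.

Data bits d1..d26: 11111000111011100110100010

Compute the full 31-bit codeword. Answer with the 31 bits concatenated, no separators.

Place data at non-parity positions: p1 p2 1 p4 1 1 1 p8 1 0 0 0 1 1 1 p16 0 1 1 1 0 0 1 1 0 1 0 0 0 1 0
p1 (pos 1,3,5,7,9,11,13,15,17,19,21,23,25,27,29,31): XOR of data positions = 1⊕1⊕1⊕1⊕0⊕1⊕1⊕0⊕1⊕0⊕1⊕0⊕0⊕0⊕0 = 0
p2 (pos 2,3,6,7,10,11,14,15,18,19,22,23,26,27,30,31): XOR of data positions = 1⊕1⊕1⊕0⊕0⊕1⊕1⊕1⊕1⊕0⊕1⊕1⊕0⊕1⊕0 = 0
p4 (pos 4,5,6,7,12,13,14,15,20,21,22,23,28,29,30,31): XOR of data positions = 1⊕1⊕1⊕0⊕1⊕1⊕1⊕1⊕0⊕0⊕1⊕0⊕0⊕1⊕0 = 1
p8 (pos 8,9,10,11,12,13,14,15,24,25,26,27,28,29,30,31): XOR of data positions = 1⊕0⊕0⊕0⊕1⊕1⊕1⊕1⊕0⊕1⊕0⊕0⊕0⊕1⊕0 = 1
p16 (pos 16,17,18,19,20,21,22,23,24,25,26,27,28,29,30,31): XOR of data positions = 0⊕1⊕1⊕1⊕0⊕0⊕1⊕1⊕0⊕1⊕0⊕0⊕0⊕1⊕0 = 1
Codeword: 0011111110001111011100110100010

0011111110001111011100110100010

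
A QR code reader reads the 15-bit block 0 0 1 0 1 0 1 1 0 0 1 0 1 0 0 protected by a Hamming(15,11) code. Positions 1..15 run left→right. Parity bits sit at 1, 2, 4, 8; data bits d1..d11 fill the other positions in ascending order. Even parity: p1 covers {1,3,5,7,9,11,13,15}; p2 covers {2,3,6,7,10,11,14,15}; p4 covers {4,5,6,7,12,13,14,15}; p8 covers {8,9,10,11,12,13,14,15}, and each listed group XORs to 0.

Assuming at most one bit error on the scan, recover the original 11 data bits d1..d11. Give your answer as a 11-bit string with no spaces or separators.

11010010101

s1 (pos 1,3,5,7,9,11,13,15): 0⊕1⊕1⊕1⊕0⊕1⊕1⊕0 = 1
s2 (pos 2,3,6,7,10,11,14,15): 0⊕1⊕0⊕1⊕0⊕1⊕0⊕0 = 1
s4 (pos 4,5,6,7,12,13,14,15): 0⊕1⊕0⊕1⊕0⊕1⊕0⊕0 = 1
s8 (pos 8,9,10,11,12,13,14,15): 1⊕0⊕0⊕1⊕0⊕1⊕0⊕0 = 1
Syndrome s8…s1 = 1111 → error at position 15.
Flip position 15: 001010110010100 → 001010110010101
Read data bits from positions 3,5,6,7,9,10,11,12,13,14,15: 11010010101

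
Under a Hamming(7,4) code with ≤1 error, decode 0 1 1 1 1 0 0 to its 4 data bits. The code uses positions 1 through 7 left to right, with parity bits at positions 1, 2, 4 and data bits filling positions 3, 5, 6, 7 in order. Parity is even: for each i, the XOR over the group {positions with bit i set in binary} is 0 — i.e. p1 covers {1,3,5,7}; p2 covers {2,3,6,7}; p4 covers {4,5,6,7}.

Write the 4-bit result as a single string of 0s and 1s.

s1 (pos 1,3,5,7): 0⊕1⊕1⊕0 = 0
s2 (pos 2,3,6,7): 1⊕1⊕0⊕0 = 0
s4 (pos 4,5,6,7): 1⊕1⊕0⊕0 = 0
Syndrome s4…s1 = 000 → no error.
Read data bits from positions 3,5,6,7: 1100

1100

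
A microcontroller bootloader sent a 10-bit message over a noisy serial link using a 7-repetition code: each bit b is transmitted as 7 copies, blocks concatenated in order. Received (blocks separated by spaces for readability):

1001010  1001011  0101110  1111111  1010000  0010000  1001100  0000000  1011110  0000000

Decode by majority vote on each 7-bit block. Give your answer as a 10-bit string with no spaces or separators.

Block 1 (1001010): 3 ones → 0
Block 2 (1001011): 4 ones → 1
Block 3 (0101110): 4 ones → 1
Block 4 (1111111): 7 ones → 1
Block 5 (1010000): 2 ones → 0
Block 6 (0010000): 1 one → 0
Block 7 (1001100): 3 ones → 0
Block 8 (0000000): 0 ones → 0
Block 9 (1011110): 5 ones → 1
Block 10 (0000000): 0 ones → 0

0111000010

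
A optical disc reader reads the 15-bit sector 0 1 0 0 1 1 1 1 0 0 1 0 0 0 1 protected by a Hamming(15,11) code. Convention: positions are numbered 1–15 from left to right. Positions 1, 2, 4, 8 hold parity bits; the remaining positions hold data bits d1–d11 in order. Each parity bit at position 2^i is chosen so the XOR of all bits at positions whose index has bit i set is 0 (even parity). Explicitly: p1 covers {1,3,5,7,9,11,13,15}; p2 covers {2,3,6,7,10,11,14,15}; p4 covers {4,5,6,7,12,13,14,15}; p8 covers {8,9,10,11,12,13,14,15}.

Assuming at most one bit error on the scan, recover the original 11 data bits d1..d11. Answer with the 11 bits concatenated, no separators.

s1 (pos 1,3,5,7,9,11,13,15): 0⊕0⊕1⊕1⊕0⊕1⊕0⊕1 = 0
s2 (pos 2,3,6,7,10,11,14,15): 1⊕0⊕1⊕1⊕0⊕1⊕0⊕1 = 1
s4 (pos 4,5,6,7,12,13,14,15): 0⊕1⊕1⊕1⊕0⊕0⊕0⊕1 = 0
s8 (pos 8,9,10,11,12,13,14,15): 1⊕0⊕0⊕1⊕0⊕0⊕0⊕1 = 1
Syndrome s8…s1 = 1010 → error at position 10.
Flip position 10: 010011110010001 → 010011110110001
Read data bits from positions 3,5,6,7,9,10,11,12,13,14,15: 01110110001

01110110001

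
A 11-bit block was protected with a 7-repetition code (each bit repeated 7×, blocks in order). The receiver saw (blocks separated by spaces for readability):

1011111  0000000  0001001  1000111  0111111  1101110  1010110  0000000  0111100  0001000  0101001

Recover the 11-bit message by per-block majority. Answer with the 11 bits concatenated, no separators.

10011110100

Block 1 (1011111): 6 ones → 1
Block 2 (0000000): 0 ones → 0
Block 3 (0001001): 2 ones → 0
Block 4 (1000111): 4 ones → 1
Block 5 (0111111): 6 ones → 1
Block 6 (1101110): 5 ones → 1
Block 7 (1010110): 4 ones → 1
Block 8 (0000000): 0 ones → 0
Block 9 (0111100): 4 ones → 1
Block 10 (0001000): 1 one → 0
Block 11 (0101001): 3 ones → 0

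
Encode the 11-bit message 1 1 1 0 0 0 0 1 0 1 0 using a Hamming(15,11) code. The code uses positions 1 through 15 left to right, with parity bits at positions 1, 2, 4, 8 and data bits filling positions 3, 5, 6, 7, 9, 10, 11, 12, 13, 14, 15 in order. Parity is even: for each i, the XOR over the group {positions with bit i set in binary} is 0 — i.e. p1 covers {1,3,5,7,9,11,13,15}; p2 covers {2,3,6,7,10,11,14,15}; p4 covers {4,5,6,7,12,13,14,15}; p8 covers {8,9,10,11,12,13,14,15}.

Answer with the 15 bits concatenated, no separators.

Place data at non-parity positions: p1 p2 1 p4 1 1 0 p8 0 0 0 1 0 1 0
p1 (pos 1,3,5,7,9,11,13,15): XOR of data positions = 1⊕1⊕0⊕0⊕0⊕0⊕0 = 0
p2 (pos 2,3,6,7,10,11,14,15): XOR of data positions = 1⊕1⊕0⊕0⊕0⊕1⊕0 = 1
p4 (pos 4,5,6,7,12,13,14,15): XOR of data positions = 1⊕1⊕0⊕1⊕0⊕1⊕0 = 0
p8 (pos 8,9,10,11,12,13,14,15): XOR of data positions = 0⊕0⊕0⊕1⊕0⊕1⊕0 = 0
Codeword: 011011000001010

011011000001010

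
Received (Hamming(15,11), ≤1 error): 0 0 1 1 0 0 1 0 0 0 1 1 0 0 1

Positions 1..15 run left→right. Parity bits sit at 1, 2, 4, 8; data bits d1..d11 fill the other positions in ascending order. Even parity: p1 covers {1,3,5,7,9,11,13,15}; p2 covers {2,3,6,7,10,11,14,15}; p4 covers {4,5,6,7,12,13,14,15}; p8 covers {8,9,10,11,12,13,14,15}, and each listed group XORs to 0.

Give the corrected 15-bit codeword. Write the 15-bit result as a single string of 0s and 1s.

s1 (pos 1,3,5,7,9,11,13,15): 0⊕1⊕0⊕1⊕0⊕1⊕0⊕1 = 0
s2 (pos 2,3,6,7,10,11,14,15): 0⊕1⊕0⊕1⊕0⊕1⊕0⊕1 = 0
s4 (pos 4,5,6,7,12,13,14,15): 1⊕0⊕0⊕1⊕1⊕0⊕0⊕1 = 0
s8 (pos 8,9,10,11,12,13,14,15): 0⊕0⊕0⊕1⊕1⊕0⊕0⊕1 = 1
Syndrome s8…s1 = 1000 → error at position 8.
Flip position 8: 001100100011001 → 001100110011001

001100110011001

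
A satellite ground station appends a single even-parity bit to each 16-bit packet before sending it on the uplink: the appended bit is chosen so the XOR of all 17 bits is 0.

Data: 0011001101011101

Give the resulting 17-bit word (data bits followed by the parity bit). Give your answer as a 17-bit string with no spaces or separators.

XOR of the 16 data bits: 0⊕0⊕1⊕1⊕0⊕0⊕1⊕1⊕0⊕1⊕0⊕1⊕1⊕1⊕0⊕1 = 1
Parity bit = 1 (so all 17 bits XOR to 0).

00110011010111011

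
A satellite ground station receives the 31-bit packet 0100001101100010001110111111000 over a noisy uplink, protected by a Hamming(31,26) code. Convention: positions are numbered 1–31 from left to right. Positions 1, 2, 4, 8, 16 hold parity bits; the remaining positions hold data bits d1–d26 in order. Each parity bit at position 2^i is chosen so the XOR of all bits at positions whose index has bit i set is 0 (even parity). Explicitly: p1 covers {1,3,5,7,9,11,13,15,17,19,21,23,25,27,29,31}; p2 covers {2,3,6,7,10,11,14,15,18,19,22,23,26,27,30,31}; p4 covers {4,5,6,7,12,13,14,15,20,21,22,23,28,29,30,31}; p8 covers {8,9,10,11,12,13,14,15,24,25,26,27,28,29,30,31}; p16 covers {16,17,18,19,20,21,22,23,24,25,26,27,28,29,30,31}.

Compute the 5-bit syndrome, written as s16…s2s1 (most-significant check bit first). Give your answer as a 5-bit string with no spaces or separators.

11010

s1 (pos 1,3,5,7,9,11,13,15,17,19,21,23,25,27,29,31): 0⊕0⊕0⊕1⊕0⊕1⊕0⊕1⊕0⊕1⊕1⊕1⊕1⊕1⊕0⊕0 = 0
s2 (pos 2,3,6,7,10,11,14,15,18,19,22,23,26,27,30,31): 1⊕0⊕0⊕1⊕1⊕1⊕0⊕1⊕0⊕1⊕0⊕1⊕1⊕1⊕0⊕0 = 1
s4 (pos 4,5,6,7,12,13,14,15,20,21,22,23,28,29,30,31): 0⊕0⊕0⊕1⊕0⊕0⊕0⊕1⊕1⊕1⊕0⊕1⊕1⊕0⊕0⊕0 = 0
s8 (pos 8,9,10,11,12,13,14,15,24,25,26,27,28,29,30,31): 1⊕0⊕1⊕1⊕0⊕0⊕0⊕1⊕1⊕1⊕1⊕1⊕1⊕0⊕0⊕0 = 1
s16 (pos 16,17,18,19,20,21,22,23,24,25,26,27,28,29,30,31): 0⊕0⊕0⊕1⊕1⊕1⊕0⊕1⊕1⊕1⊕1⊕1⊕1⊕0⊕0⊕0 = 1
Syndrome s16…s1 = 11010 → error at position 26.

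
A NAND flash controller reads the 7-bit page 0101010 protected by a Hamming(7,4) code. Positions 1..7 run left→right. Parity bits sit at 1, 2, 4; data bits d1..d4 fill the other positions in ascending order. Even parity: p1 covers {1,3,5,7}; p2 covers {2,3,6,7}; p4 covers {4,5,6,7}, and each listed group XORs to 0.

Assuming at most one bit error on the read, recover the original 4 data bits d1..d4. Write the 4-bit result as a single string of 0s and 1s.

0010

s1 (pos 1,3,5,7): 0⊕0⊕0⊕0 = 0
s2 (pos 2,3,6,7): 1⊕0⊕1⊕0 = 0
s4 (pos 4,5,6,7): 1⊕0⊕1⊕0 = 0
Syndrome s4…s1 = 000 → no error.
Read data bits from positions 3,5,6,7: 0010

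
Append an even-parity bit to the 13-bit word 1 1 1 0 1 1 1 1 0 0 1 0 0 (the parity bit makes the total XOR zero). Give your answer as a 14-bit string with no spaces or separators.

11101111001000

XOR of the 13 data bits: 1⊕1⊕1⊕0⊕1⊕1⊕1⊕1⊕0⊕0⊕1⊕0⊕0 = 0
Parity bit = 0 (so all 14 bits XOR to 0).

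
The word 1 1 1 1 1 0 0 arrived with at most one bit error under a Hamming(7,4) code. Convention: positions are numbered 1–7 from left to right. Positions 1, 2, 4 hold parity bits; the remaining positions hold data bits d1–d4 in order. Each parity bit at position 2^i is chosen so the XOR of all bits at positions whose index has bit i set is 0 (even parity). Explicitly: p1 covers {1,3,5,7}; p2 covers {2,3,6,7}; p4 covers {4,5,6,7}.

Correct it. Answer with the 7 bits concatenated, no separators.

s1 (pos 1,3,5,7): 1⊕1⊕1⊕0 = 1
s2 (pos 2,3,6,7): 1⊕1⊕0⊕0 = 0
s4 (pos 4,5,6,7): 1⊕1⊕0⊕0 = 0
Syndrome s4…s1 = 001 → error at position 1.
Flip position 1: 1111100 → 0111100

0111100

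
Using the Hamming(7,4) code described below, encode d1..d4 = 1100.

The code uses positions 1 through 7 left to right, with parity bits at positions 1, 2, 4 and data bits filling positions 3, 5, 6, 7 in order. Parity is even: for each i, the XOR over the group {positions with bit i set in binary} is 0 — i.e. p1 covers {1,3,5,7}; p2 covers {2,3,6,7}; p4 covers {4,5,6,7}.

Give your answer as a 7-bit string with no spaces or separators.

Place data at non-parity positions: p1 p2 1 p4 1 0 0
p1 (pos 1,3,5,7): XOR of data positions = 1⊕1⊕0 = 0
p2 (pos 2,3,6,7): XOR of data positions = 1⊕0⊕0 = 1
p4 (pos 4,5,6,7): XOR of data positions = 1⊕0⊕0 = 1
Codeword: 0111100

0111100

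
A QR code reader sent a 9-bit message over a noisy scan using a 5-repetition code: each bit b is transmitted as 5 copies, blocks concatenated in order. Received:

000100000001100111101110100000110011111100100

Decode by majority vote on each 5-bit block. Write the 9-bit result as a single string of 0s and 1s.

Block 1 (00010): 1 one → 0
Block 2 (00000): 0 ones → 0
Block 3 (01100): 2 ones → 0
Block 4 (11110): 4 ones → 1
Block 5 (11101): 4 ones → 1
Block 6 (00000): 0 ones → 0
Block 7 (11001): 3 ones → 1
Block 8 (11111): 5 ones → 1
Block 9 (00100): 1 one → 0

000110110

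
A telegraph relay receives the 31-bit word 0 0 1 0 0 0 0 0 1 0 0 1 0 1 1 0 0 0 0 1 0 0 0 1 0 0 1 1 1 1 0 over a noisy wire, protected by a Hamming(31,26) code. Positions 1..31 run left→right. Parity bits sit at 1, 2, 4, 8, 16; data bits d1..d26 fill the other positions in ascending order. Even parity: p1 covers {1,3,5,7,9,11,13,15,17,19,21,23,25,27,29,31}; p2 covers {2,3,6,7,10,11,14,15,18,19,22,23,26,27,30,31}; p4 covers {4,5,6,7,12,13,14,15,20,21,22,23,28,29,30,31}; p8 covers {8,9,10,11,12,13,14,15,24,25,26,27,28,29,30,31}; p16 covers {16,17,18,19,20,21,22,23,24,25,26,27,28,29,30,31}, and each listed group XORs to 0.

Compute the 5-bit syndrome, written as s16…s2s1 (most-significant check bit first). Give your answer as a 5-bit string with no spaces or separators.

01111

s1 (pos 1,3,5,7,9,11,13,15,17,19,21,23,25,27,29,31): 0⊕1⊕0⊕0⊕1⊕0⊕0⊕1⊕0⊕0⊕0⊕0⊕0⊕1⊕1⊕0 = 1
s2 (pos 2,3,6,7,10,11,14,15,18,19,22,23,26,27,30,31): 0⊕1⊕0⊕0⊕0⊕0⊕1⊕1⊕0⊕0⊕0⊕0⊕0⊕1⊕1⊕0 = 1
s4 (pos 4,5,6,7,12,13,14,15,20,21,22,23,28,29,30,31): 0⊕0⊕0⊕0⊕1⊕0⊕1⊕1⊕1⊕0⊕0⊕0⊕1⊕1⊕1⊕0 = 1
s8 (pos 8,9,10,11,12,13,14,15,24,25,26,27,28,29,30,31): 0⊕1⊕0⊕0⊕1⊕0⊕1⊕1⊕1⊕0⊕0⊕1⊕1⊕1⊕1⊕0 = 1
s16 (pos 16,17,18,19,20,21,22,23,24,25,26,27,28,29,30,31): 0⊕0⊕0⊕0⊕1⊕0⊕0⊕0⊕1⊕0⊕0⊕1⊕1⊕1⊕1⊕0 = 0
Syndrome s16…s1 = 01111 → error at position 15.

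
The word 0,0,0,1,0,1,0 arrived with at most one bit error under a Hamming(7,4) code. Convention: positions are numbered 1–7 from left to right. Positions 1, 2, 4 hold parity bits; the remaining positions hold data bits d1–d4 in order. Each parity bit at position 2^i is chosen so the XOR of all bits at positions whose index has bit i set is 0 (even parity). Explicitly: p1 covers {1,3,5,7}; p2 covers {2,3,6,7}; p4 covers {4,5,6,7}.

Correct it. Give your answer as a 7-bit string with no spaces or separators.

s1 (pos 1,3,5,7): 0⊕0⊕0⊕0 = 0
s2 (pos 2,3,6,7): 0⊕0⊕1⊕0 = 1
s4 (pos 4,5,6,7): 1⊕0⊕1⊕0 = 0
Syndrome s4…s1 = 010 → error at position 2.
Flip position 2: 0001010 → 0101010

0101010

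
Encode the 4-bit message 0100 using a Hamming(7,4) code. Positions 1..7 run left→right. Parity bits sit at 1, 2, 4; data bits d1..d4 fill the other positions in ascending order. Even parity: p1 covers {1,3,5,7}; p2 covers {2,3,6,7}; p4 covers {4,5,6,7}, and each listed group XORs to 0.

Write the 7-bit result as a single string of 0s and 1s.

Place data at non-parity positions: p1 p2 0 p4 1 0 0
p1 (pos 1,3,5,7): XOR of data positions = 0⊕1⊕0 = 1
p2 (pos 2,3,6,7): XOR of data positions = 0⊕0⊕0 = 0
p4 (pos 4,5,6,7): XOR of data positions = 1⊕0⊕0 = 1
Codeword: 1001100

1001100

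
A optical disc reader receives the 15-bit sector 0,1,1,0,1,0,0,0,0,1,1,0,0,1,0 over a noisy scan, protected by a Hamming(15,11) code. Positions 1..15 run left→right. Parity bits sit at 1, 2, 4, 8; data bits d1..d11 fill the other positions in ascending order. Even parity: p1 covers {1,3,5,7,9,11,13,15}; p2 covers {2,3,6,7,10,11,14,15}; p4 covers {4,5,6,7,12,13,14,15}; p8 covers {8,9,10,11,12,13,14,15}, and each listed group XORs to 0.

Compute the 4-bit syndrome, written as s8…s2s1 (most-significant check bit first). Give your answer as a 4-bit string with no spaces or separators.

1011

s1 (pos 1,3,5,7,9,11,13,15): 0⊕1⊕1⊕0⊕0⊕1⊕0⊕0 = 1
s2 (pos 2,3,6,7,10,11,14,15): 1⊕1⊕0⊕0⊕1⊕1⊕1⊕0 = 1
s4 (pos 4,5,6,7,12,13,14,15): 0⊕1⊕0⊕0⊕0⊕0⊕1⊕0 = 0
s8 (pos 8,9,10,11,12,13,14,15): 0⊕0⊕1⊕1⊕0⊕0⊕1⊕0 = 1
Syndrome s8…s1 = 1011 → error at position 11.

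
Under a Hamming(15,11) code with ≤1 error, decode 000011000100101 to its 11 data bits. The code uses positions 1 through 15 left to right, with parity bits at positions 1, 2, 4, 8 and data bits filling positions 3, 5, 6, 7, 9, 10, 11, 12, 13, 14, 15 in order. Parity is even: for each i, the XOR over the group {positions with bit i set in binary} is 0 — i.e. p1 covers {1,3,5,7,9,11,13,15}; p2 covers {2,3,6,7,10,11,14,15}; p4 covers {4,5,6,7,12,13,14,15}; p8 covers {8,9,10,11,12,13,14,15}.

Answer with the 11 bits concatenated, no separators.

s1 (pos 1,3,5,7,9,11,13,15): 0⊕0⊕1⊕0⊕0⊕0⊕1⊕1 = 1
s2 (pos 2,3,6,7,10,11,14,15): 0⊕0⊕1⊕0⊕1⊕0⊕0⊕1 = 1
s4 (pos 4,5,6,7,12,13,14,15): 0⊕1⊕1⊕0⊕0⊕1⊕0⊕1 = 0
s8 (pos 8,9,10,11,12,13,14,15): 0⊕0⊕1⊕0⊕0⊕1⊕0⊕1 = 1
Syndrome s8…s1 = 1011 → error at position 11.
Flip position 11: 000011000100101 → 000011000110101
Read data bits from positions 3,5,6,7,9,10,11,12,13,14,15: 01100110101

01100110101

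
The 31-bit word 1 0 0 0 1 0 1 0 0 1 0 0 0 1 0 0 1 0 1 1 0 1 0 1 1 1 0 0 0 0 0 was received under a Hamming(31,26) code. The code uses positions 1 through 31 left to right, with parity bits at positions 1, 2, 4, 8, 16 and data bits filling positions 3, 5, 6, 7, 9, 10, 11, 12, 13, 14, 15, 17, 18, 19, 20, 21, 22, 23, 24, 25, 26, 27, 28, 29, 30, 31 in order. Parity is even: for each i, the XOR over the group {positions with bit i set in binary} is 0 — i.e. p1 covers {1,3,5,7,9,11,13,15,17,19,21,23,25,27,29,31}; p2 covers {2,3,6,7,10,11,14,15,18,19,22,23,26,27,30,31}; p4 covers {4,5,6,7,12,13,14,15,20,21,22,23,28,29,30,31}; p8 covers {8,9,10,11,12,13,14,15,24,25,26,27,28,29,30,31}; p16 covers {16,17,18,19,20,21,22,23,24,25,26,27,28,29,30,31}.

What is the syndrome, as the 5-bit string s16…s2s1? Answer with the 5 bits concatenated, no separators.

11100

s1 (pos 1,3,5,7,9,11,13,15,17,19,21,23,25,27,29,31): 1⊕0⊕1⊕1⊕0⊕0⊕0⊕0⊕1⊕1⊕0⊕0⊕1⊕0⊕0⊕0 = 0
s2 (pos 2,3,6,7,10,11,14,15,18,19,22,23,26,27,30,31): 0⊕0⊕0⊕1⊕1⊕0⊕1⊕0⊕0⊕1⊕1⊕0⊕1⊕0⊕0⊕0 = 0
s4 (pos 4,5,6,7,12,13,14,15,20,21,22,23,28,29,30,31): 0⊕1⊕0⊕1⊕0⊕0⊕1⊕0⊕1⊕0⊕1⊕0⊕0⊕0⊕0⊕0 = 1
s8 (pos 8,9,10,11,12,13,14,15,24,25,26,27,28,29,30,31): 0⊕0⊕1⊕0⊕0⊕0⊕1⊕0⊕1⊕1⊕1⊕0⊕0⊕0⊕0⊕0 = 1
s16 (pos 16,17,18,19,20,21,22,23,24,25,26,27,28,29,30,31): 0⊕1⊕0⊕1⊕1⊕0⊕1⊕0⊕1⊕1⊕1⊕0⊕0⊕0⊕0⊕0 = 1
Syndrome s16…s1 = 11100 → error at position 28.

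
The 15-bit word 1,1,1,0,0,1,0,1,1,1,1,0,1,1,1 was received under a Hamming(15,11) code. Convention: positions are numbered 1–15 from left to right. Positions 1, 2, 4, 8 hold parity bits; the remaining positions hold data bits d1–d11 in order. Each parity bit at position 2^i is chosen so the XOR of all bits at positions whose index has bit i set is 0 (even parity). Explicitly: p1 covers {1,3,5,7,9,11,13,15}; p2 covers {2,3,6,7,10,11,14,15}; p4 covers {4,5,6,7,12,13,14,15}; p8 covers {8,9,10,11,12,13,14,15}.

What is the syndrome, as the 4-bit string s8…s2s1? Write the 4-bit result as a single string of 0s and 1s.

s1 (pos 1,3,5,7,9,11,13,15): 1⊕1⊕0⊕0⊕1⊕1⊕1⊕1 = 0
s2 (pos 2,3,6,7,10,11,14,15): 1⊕1⊕1⊕0⊕1⊕1⊕1⊕1 = 1
s4 (pos 4,5,6,7,12,13,14,15): 0⊕0⊕1⊕0⊕0⊕1⊕1⊕1 = 0
s8 (pos 8,9,10,11,12,13,14,15): 1⊕1⊕1⊕1⊕0⊕1⊕1⊕1 = 1
Syndrome s8…s1 = 1010 → error at position 10.

1010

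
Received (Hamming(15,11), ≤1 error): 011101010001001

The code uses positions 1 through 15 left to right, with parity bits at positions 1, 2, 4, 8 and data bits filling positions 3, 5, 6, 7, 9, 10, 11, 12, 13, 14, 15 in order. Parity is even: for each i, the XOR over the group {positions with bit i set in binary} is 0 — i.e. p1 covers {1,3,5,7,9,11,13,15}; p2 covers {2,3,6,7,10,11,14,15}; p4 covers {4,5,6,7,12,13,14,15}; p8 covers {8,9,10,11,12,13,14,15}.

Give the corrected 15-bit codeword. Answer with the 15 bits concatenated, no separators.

011101000001001

s1 (pos 1,3,5,7,9,11,13,15): 0⊕1⊕0⊕0⊕0⊕0⊕0⊕1 = 0
s2 (pos 2,3,6,7,10,11,14,15): 1⊕1⊕1⊕0⊕0⊕0⊕0⊕1 = 0
s4 (pos 4,5,6,7,12,13,14,15): 1⊕0⊕1⊕0⊕1⊕0⊕0⊕1 = 0
s8 (pos 8,9,10,11,12,13,14,15): 1⊕0⊕0⊕0⊕1⊕0⊕0⊕1 = 1
Syndrome s8…s1 = 1000 → error at position 8.
Flip position 8: 011101010001001 → 011101000001001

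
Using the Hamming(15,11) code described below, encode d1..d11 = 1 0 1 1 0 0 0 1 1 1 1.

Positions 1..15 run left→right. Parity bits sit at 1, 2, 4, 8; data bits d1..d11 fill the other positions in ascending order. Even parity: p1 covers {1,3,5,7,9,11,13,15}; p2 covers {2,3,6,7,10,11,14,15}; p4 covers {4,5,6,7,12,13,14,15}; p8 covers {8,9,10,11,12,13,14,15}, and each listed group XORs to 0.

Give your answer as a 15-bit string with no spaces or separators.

011001100001111

Place data at non-parity positions: p1 p2 1 p4 0 1 1 p8 0 0 0 1 1 1 1
p1 (pos 1,3,5,7,9,11,13,15): XOR of data positions = 1⊕0⊕1⊕0⊕0⊕1⊕1 = 0
p2 (pos 2,3,6,7,10,11,14,15): XOR of data positions = 1⊕1⊕1⊕0⊕0⊕1⊕1 = 1
p4 (pos 4,5,6,7,12,13,14,15): XOR of data positions = 0⊕1⊕1⊕1⊕1⊕1⊕1 = 0
p8 (pos 8,9,10,11,12,13,14,15): XOR of data positions = 0⊕0⊕0⊕1⊕1⊕1⊕1 = 0
Codeword: 011001100001111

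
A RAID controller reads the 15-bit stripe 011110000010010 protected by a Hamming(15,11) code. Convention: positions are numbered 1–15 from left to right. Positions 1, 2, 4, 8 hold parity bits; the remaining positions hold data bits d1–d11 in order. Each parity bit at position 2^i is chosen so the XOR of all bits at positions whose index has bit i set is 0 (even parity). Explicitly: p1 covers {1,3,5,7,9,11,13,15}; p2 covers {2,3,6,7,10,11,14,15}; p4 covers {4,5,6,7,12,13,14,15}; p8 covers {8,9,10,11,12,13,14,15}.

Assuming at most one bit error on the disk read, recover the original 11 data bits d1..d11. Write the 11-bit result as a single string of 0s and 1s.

s1 (pos 1,3,5,7,9,11,13,15): 0⊕1⊕1⊕0⊕0⊕1⊕0⊕0 = 1
s2 (pos 2,3,6,7,10,11,14,15): 1⊕1⊕0⊕0⊕0⊕1⊕1⊕0 = 0
s4 (pos 4,5,6,7,12,13,14,15): 1⊕1⊕0⊕0⊕0⊕0⊕1⊕0 = 1
s8 (pos 8,9,10,11,12,13,14,15): 0⊕0⊕0⊕1⊕0⊕0⊕1⊕0 = 0
Syndrome s8…s1 = 0101 → error at position 5.
Flip position 5: 011110000010010 → 011100000010010
Read data bits from positions 3,5,6,7,9,10,11,12,13,14,15: 10000010010

10000010010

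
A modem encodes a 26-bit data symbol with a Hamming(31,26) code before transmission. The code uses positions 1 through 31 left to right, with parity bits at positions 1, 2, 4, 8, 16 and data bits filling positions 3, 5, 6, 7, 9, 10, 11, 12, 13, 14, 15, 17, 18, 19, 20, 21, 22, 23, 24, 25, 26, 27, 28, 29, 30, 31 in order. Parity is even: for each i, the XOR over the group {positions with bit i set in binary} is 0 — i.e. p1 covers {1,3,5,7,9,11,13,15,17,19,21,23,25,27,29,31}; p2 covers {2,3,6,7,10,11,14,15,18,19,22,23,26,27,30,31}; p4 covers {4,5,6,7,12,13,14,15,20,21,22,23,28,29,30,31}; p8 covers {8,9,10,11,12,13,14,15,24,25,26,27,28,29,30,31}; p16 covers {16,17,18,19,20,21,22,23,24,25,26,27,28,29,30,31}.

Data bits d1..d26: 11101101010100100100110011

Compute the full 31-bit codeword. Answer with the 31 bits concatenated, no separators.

Place data at non-parity positions: p1 p2 1 p4 1 1 0 p8 1 1 0 1 0 1 0 p16 1 0 0 1 0 0 1 0 0 1 1 0 0 1 1
p1 (pos 1,3,5,7,9,11,13,15,17,19,21,23,25,27,29,31): XOR of data positions = 1⊕1⊕0⊕1⊕0⊕0⊕0⊕1⊕0⊕0⊕1⊕0⊕1⊕0⊕1 = 1
p2 (pos 2,3,6,7,10,11,14,15,18,19,22,23,26,27,30,31): XOR of data positions = 1⊕1⊕0⊕1⊕0⊕1⊕0⊕0⊕0⊕0⊕1⊕1⊕1⊕1⊕1 = 1
p4 (pos 4,5,6,7,12,13,14,15,20,21,22,23,28,29,30,31): XOR of data positions = 1⊕1⊕0⊕1⊕0⊕1⊕0⊕1⊕0⊕0⊕1⊕0⊕0⊕1⊕1 = 0
p8 (pos 8,9,10,11,12,13,14,15,24,25,26,27,28,29,30,31): XOR of data positions = 1⊕1⊕0⊕1⊕0⊕1⊕0⊕0⊕0⊕1⊕1⊕0⊕0⊕1⊕1 = 0
p16 (pos 16,17,18,19,20,21,22,23,24,25,26,27,28,29,30,31): XOR of data positions = 1⊕0⊕0⊕1⊕0⊕0⊕1⊕0⊕0⊕1⊕1⊕0⊕0⊕1⊕1 = 1
Codeword: 1110110011010101100100100110011

1110110011010101100100100110011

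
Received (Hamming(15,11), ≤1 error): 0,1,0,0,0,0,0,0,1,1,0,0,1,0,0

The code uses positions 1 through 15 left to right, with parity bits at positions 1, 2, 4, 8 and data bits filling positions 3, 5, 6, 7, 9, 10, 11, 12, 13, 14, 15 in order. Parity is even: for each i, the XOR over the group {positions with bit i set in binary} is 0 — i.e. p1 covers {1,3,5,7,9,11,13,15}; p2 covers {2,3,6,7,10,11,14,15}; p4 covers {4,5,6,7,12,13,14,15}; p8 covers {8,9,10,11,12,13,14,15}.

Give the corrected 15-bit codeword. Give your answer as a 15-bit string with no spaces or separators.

s1 (pos 1,3,5,7,9,11,13,15): 0⊕0⊕0⊕0⊕1⊕0⊕1⊕0 = 0
s2 (pos 2,3,6,7,10,11,14,15): 1⊕0⊕0⊕0⊕1⊕0⊕0⊕0 = 0
s4 (pos 4,5,6,7,12,13,14,15): 0⊕0⊕0⊕0⊕0⊕1⊕0⊕0 = 1
s8 (pos 8,9,10,11,12,13,14,15): 0⊕1⊕1⊕0⊕0⊕1⊕0⊕0 = 1
Syndrome s8…s1 = 1100 → error at position 12.
Flip position 12: 010000001100100 → 010000001101100

010000001101100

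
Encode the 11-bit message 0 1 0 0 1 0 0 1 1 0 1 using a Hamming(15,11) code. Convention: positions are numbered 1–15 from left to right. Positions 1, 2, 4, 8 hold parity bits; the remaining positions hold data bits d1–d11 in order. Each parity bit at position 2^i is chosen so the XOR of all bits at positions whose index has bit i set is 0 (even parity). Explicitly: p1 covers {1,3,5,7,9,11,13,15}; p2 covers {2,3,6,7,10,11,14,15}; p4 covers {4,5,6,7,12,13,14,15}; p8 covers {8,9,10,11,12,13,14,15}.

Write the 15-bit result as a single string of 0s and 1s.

010010001001101

Place data at non-parity positions: p1 p2 0 p4 1 0 0 p8 1 0 0 1 1 0 1
p1 (pos 1,3,5,7,9,11,13,15): XOR of data positions = 0⊕1⊕0⊕1⊕0⊕1⊕1 = 0
p2 (pos 2,3,6,7,10,11,14,15): XOR of data positions = 0⊕0⊕0⊕0⊕0⊕0⊕1 = 1
p4 (pos 4,5,6,7,12,13,14,15): XOR of data positions = 1⊕0⊕0⊕1⊕1⊕0⊕1 = 0
p8 (pos 8,9,10,11,12,13,14,15): XOR of data positions = 1⊕0⊕0⊕1⊕1⊕0⊕1 = 0
Codeword: 010010001001101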